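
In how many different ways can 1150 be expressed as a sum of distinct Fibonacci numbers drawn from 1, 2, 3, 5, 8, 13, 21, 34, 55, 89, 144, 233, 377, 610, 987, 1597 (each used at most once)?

Starting from the Zeckendorf form and repeatedly splitting a term F_k into F_{k−1} + F_{k−2} (when neither is already used) reaches every representation.
1150 = 987+144+13+5+1 = 987+144+13+3+2+1 = 987+89+55+13+5+1 = 610+377+144+13+5+1 = … (20 more), for 24 in all.

24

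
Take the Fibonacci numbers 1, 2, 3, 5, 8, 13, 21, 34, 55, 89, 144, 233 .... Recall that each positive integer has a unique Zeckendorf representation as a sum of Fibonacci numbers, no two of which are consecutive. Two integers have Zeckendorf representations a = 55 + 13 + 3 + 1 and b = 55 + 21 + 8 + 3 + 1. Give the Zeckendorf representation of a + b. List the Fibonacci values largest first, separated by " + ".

144 + 13 + 3

The two numbers are 72 and 88, so their sum is 160.
subtract 144 from 160: 16 remains
subtract 13 from 16: 3 remains
subtract 3 from 3: 0 remains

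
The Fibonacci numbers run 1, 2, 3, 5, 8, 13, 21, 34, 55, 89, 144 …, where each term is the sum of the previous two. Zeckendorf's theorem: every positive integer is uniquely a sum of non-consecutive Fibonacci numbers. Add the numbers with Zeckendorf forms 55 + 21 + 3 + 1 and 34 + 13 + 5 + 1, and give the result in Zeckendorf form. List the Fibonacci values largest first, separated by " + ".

The two numbers are 80 and 53, so their sum is 133.
take 89 (≤ 133); 133 − 89 = 44
take 34 (≤ 44); 44 − 34 = 10
take 8 (≤ 10); 10 − 8 = 2
take 2 (≤ 2); 2 − 2 = 0

89 + 34 + 8 + 2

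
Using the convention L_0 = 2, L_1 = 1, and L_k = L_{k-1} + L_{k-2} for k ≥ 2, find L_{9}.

76

Iterating the recurrence up to L_{5} = 11 and L_{4} = 7:
L_{6} = L_{5} + L_{4} = 11 + 7 = 18
L_{7} = L_{6} + L_{5} = 18 + 11 = 29
L_{8} = L_{7} + L_{6} = 29 + 18 = 47
L_{9} = L_{8} + L_{7} = 47 + 29 = 76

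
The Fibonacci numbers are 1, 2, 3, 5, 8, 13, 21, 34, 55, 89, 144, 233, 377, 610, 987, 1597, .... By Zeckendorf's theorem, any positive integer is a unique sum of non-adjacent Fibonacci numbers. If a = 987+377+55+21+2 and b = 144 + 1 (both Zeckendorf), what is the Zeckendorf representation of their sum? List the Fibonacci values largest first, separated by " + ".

987 + 377 + 144 + 55 + 21 + 3

The two numbers are 1442 and 145, so their sum is 1587.
Greedily peel off the largest Fibonacci term at each step:
largest Fibonacci ≤ 1587 is 987; 1587 − 987 = 600
largest Fibonacci ≤ 600 is 377; 600 − 377 = 223
largest Fibonacci ≤ 223 is 144; 223 − 144 = 79
largest Fibonacci ≤ 79 is 55; 79 − 55 = 24
largest Fibonacci ≤ 24 is 21; 24 − 21 = 3
largest Fibonacci ≤ 3 is 3; 3 − 3 = 0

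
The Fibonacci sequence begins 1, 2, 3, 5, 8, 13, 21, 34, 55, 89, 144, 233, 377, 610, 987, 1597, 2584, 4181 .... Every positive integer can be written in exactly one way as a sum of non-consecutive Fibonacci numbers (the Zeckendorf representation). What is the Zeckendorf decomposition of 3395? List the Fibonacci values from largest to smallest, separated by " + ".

2584 + 610 + 144 + 55 + 2

3395: greatest Fibonacci not exceeding it is 2584, leaving 811
811: greatest Fibonacci not exceeding it is 610, leaving 201
201: greatest Fibonacci not exceeding it is 144, leaving 57
57: greatest Fibonacci not exceeding it is 55, leaving 2
2: greatest Fibonacci not exceeding it is 2, leaving 0
So 3395 = 2584 + 610 + 144 + 55 + 2, with no two terms consecutive in the sequence.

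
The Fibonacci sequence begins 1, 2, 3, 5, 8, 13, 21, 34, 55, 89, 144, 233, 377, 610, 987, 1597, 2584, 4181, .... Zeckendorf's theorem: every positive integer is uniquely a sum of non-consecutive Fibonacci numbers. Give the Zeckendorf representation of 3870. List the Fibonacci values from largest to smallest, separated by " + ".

2584 + 987 + 233 + 55 + 8 + 3

Greedily peel off the largest Fibonacci term at each step:
take 2584 (≤ 3870); 3870 − 2584 = 1286
take 987 (≤ 1286); 1286 − 987 = 299
take 233 (≤ 299); 299 − 233 = 66
take 55 (≤ 66); 66 − 55 = 11
take 8 (≤ 11); 11 − 8 = 3
take 3 (≤ 3); 3 − 3 = 0
So 3870 = 2584 + 987 + 233 + 55 + 8 + 3, with no two terms consecutive in the sequence.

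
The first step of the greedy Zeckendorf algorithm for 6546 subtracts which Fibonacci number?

4181

4181 ≤ 6546 < 6765, so the largest Fibonacci number not exceeding 6546 is 4181.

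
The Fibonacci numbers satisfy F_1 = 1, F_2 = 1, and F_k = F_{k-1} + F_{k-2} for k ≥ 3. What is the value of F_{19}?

4181

Iterating the recurrence up to F_{14} = 377 and F_{13} = 233:
F_{15} = F_{14} + F_{13} = 377 + 233 = 610
F_{16} = F_{15} + F_{14} = 610 + 377 = 987
F_{17} = F_{16} + F_{15} = 987 + 610 = 1597
F_{18} = F_{17} + F_{16} = 1597 + 987 = 2584
F_{19} = F_{18} + F_{17} = 2584 + 1597 = 4181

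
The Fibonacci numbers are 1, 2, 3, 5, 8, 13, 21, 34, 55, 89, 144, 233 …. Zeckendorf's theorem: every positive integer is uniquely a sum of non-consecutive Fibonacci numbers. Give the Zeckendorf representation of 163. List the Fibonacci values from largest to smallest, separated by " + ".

163 − 144 = 19
19 − 13 = 6
6 − 5 = 1
1 − 1 = 0
So 163 = 144 + 13 + 5 + 1, with no two terms consecutive in the sequence.

144 + 13 + 5 + 1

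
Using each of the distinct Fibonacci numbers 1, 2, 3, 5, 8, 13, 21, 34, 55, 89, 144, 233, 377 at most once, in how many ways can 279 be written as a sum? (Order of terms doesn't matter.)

5

279 = 233+34+8+3+1 = 233+21+13+8+3+1 = 144+89+34+8+3+1 = 144+89+21+13+8+3+1 = … (1 more), for 5 in all.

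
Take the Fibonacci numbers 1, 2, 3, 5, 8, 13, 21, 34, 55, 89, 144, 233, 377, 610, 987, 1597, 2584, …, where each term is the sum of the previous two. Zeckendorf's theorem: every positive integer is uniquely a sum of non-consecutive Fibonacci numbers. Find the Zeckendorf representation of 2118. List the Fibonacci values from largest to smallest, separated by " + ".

1597 + 377 + 144

Greedy algorithm:
take 1597 (≤ 2118); 2118 − 1597 = 521
take 377 (≤ 521); 521 − 377 = 144
take 144 (≤ 144); 144 − 144 = 0
So 2118 = 1597 + 377 + 144, with no two terms consecutive in the sequence.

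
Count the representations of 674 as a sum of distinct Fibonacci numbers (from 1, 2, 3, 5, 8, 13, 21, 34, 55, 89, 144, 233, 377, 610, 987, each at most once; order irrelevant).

Starting from the Zeckendorf form and repeatedly splitting a term F_k into F_{k−1} + F_{k−2} (when neither is already used) reaches every representation.
674 = 610+55+8+1 = 610+55+5+3+1 = 610+34+21+8+1 = 377+233+55+8+1 = 610+34+21+5+3+1 = … (10 more), for 15 in all.

15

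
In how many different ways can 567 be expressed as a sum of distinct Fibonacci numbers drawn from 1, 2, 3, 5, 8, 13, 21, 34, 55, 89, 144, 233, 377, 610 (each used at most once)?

567 = 377+144+34+8+3+1 = 377+144+21+13+8+3+1 = 377+89+55+34+8+3+1 = 377+89+55+21+13+8+3+1 = … (2 more), for 6 in all.

6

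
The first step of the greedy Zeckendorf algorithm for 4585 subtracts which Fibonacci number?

4181 ≤ 4585 < 6765, so the largest Fibonacci number not exceeding 4585 is 4181.

4181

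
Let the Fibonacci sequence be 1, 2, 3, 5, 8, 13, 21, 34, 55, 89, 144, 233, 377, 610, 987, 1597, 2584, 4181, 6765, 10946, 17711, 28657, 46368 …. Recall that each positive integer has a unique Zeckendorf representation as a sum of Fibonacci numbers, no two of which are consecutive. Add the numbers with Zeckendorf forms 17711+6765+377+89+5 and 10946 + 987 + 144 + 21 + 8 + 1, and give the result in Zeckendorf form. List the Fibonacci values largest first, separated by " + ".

28657 + 6765 + 1597 + 34 + 1

The two numbers are 24947 and 12107, so their sum is 37054.
Greedy algorithm:
take 28657 (≤ 37054); 37054 − 28657 = 8397
take 6765 (≤ 8397); 8397 − 6765 = 1632
take 1597 (≤ 1632); 1632 − 1597 = 35
take 34 (≤ 35); 35 − 34 = 1
take 1 (≤ 1); 1 − 1 = 0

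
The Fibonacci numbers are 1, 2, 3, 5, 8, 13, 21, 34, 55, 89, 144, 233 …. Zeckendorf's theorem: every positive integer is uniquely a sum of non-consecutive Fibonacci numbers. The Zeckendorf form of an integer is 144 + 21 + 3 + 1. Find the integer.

169

144 + 21 + 3 + 1 = 169.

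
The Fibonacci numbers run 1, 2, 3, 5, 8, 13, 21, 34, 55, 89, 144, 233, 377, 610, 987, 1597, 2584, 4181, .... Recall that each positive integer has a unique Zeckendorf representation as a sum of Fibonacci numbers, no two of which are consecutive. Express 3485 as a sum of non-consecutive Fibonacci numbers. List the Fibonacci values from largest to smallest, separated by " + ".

Greedy algorithm:
largest Fibonacci ≤ 3485 is 2584; 3485 − 2584 = 901
largest Fibonacci ≤ 901 is 610; 901 − 610 = 291
largest Fibonacci ≤ 291 is 233; 291 − 233 = 58
largest Fibonacci ≤ 58 is 55; 58 − 55 = 3
largest Fibonacci ≤ 3 is 3; 3 − 3 = 0
So 3485 = 2584 + 610 + 233 + 55 + 3, with no two terms consecutive in the sequence.

2584 + 610 + 233 + 55 + 3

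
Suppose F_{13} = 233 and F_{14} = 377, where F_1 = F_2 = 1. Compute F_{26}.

121393

By the doubling identity F_{2k} = F_k(2F_{k+1} − F_k): F_{26} = 233·(2·377 − 233) = 233·521 = 121393.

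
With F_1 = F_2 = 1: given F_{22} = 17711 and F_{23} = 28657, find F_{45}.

By F_{2k+1} = F_k² + F_{k+1}²: F_{45} = 17711² + 28657² = 313679521 + 821223649 = 1134903170.

1134903170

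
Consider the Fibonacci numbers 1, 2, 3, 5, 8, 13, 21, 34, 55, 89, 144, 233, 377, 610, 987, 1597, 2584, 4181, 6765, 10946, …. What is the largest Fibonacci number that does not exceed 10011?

6765 ≤ 10011 < 10946, so the largest Fibonacci number not exceeding 10011 is 6765.

6765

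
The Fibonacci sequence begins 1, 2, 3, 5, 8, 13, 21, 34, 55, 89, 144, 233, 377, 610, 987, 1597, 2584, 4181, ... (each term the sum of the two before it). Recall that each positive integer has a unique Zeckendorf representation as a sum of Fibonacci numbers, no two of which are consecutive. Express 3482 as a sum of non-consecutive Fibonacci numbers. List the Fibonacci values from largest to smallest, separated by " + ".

2584 + 610 + 233 + 55

Greedily peel off the largest Fibonacci term at each step:
take 2584 (≤ 3482); 3482 − 2584 = 898
take 610 (≤ 898); 898 − 610 = 288
take 233 (≤ 288); 288 − 233 = 55
take 55 (≤ 55); 55 − 55 = 0
So 3482 = 2584 + 610 + 233 + 55, with no two terms consecutive in the sequence.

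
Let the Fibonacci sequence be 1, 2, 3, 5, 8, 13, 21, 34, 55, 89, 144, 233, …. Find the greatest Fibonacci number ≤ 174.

144

144 ≤ 174 < 233, so the largest Fibonacci number not exceeding 174 is 144.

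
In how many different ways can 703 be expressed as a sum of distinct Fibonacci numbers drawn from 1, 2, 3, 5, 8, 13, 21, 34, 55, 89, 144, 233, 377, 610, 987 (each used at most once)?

Starting from the Zeckendorf form and repeatedly splitting a term F_k into F_{k−1} + F_{k−2} (when neither is already used) reaches every representation.
703 = 610+89+3+1 = 610+55+34+3+1 = 377+233+89+3+1 = … (8 more), for 11 in all.

11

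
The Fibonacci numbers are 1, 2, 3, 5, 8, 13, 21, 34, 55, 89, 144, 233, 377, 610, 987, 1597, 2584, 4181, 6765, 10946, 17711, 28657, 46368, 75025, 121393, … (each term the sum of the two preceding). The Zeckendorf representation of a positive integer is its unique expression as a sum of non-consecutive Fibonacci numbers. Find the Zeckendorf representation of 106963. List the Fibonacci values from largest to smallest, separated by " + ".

Repeatedly subtract the largest Fibonacci number that fits:
75025 ≤ 106963 < 121393, so take 75025; remainder 31938
28657 ≤ 31938 < 46368, so take 28657; remainder 3281
2584 ≤ 3281 < 4181, so take 2584; remainder 697
610 ≤ 697 < 987, so take 610; remainder 87
55 ≤ 87 < 89, so take 55; remainder 32
21 ≤ 32 < 34, so take 21; remainder 11
8 ≤ 11 < 13, so take 8; remainder 3
3 ≤ 3 < 5, so take 3; remainder 0
So 106963 = 75025 + 28657 + 2584 + 610 + 55 + 21 + 8 + 3, with no two terms consecutive in the sequence.

75025 + 28657 + 2584 + 610 + 55 + 21 + 8 + 3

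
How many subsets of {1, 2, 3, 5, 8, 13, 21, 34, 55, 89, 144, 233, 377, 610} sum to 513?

Each representation comes from the Zeckendorf form by replacing some F_k with F_{k−1} + F_{k−2} where possible.
513 = 377+89+34+13 = 377+89+34+8+5 = 233+144+89+34+13 = 377+89+34+8+3+2 = 377+89+21+13+8+5 = … (9 more), for 14 in all.

14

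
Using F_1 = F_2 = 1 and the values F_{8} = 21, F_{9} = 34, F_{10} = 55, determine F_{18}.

By the addition formula F_{m+n} = F_m F_{n+1} + F_{m−1} F_n with m=10, n=8: F_{18} = 55·34 + 34·21 = 1870 + 714 = 2584.

2584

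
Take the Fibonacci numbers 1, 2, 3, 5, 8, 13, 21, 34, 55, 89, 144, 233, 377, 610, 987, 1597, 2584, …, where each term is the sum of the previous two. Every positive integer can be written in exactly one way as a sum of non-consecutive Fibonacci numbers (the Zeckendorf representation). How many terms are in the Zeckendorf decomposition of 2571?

subtract 1597 from 2571: 974 remains
subtract 610 from 974: 364 remains
subtract 233 from 364: 131 remains
subtract 89 from 131: 42 remains
subtract 34 from 42: 8 remains
subtract 8 from 8: 0 remains
2571 = 1597 + 610 + 233 + 89 + 34 + 8, which has 6 terms.

6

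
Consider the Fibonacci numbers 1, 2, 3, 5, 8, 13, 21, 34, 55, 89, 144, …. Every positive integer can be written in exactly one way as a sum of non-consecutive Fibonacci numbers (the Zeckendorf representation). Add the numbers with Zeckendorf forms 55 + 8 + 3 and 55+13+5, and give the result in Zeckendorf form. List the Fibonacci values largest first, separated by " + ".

The two numbers are 66 and 73, so their sum is 139.
take 89 (≤ 139); 139 − 89 = 50
take 34 (≤ 50); 50 − 34 = 16
take 13 (≤ 16); 16 − 13 = 3
take 3 (≤ 3); 3 − 3 = 0

89 + 34 + 13 + 3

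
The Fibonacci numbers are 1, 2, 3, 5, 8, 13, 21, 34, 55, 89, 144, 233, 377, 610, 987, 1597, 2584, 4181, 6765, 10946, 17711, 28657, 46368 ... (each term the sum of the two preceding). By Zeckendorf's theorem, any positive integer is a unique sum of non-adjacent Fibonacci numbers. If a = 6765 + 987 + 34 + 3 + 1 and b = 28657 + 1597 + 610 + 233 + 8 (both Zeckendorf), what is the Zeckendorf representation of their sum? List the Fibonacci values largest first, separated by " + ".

The two numbers are 7790 and 31105, so their sum is 38895.
Repeatedly subtract the largest Fibonacci number that fits:
38895: greatest Fibonacci not exceeding it is 28657, leaving 10238
10238: greatest Fibonacci not exceeding it is 6765, leaving 3473
3473: greatest Fibonacci not exceeding it is 2584, leaving 889
889: greatest Fibonacci not exceeding it is 610, leaving 279
279: greatest Fibonacci not exceeding it is 233, leaving 46
46: greatest Fibonacci not exceeding it is 34, leaving 12
12: greatest Fibonacci not exceeding it is 8, leaving 4
4: greatest Fibonacci not exceeding it is 3, leaving 1
1: greatest Fibonacci not exceeding it is 1, leaving 0

28657 + 6765 + 2584 + 610 + 233 + 34 + 8 + 3 + 1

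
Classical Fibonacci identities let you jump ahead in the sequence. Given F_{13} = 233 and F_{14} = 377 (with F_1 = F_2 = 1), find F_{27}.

By F_{2k+1} = F_k² + F_{k+1}²: F_{27} = 233² + 377² = 54289 + 142129 = 196418.

196418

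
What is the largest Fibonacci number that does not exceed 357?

233

233 ≤ 357 < 377, so the largest Fibonacci number not exceeding 357 is 233.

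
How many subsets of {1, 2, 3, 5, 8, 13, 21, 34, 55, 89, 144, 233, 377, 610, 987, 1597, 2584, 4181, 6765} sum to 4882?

29

Starting from the Zeckendorf form and repeatedly splitting a term F_k into F_{k−1} + F_{k−2} (when neither is already used) reaches every representation.
4882 = 4181+610+89+2 = 4181+610+55+34+2 = 4181+377+233+89+2 = … (26 more), for 29 in all.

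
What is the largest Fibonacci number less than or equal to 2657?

2584 ≤ 2657 < 4181, so the largest Fibonacci number not exceeding 2657 is 2584.

2584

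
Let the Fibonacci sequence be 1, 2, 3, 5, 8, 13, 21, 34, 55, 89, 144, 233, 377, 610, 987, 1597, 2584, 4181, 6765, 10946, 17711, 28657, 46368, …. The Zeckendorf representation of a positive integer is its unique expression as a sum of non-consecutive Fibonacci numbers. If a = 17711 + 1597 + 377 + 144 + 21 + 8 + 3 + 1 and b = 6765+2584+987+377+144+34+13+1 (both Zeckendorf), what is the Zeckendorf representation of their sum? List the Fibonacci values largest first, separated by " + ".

The two numbers are 19862 and 10905, so their sum is 30767.
28657 ≤ 30767 < 46368, so take 28657; remainder 2110
1597 ≤ 2110 < 2584, so take 1597; remainder 513
377 ≤ 513 < 610, so take 377; remainder 136
89 ≤ 136 < 144, so take 89; remainder 47
34 ≤ 47 < 55, so take 34; remainder 13
13 ≤ 13 < 21, so take 13; remainder 0

28657 + 1597 + 377 + 89 + 34 + 13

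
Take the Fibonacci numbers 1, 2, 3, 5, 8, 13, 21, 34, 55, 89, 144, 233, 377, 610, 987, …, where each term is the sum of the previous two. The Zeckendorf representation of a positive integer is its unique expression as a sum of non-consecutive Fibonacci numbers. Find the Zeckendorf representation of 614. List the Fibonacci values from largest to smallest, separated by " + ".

610 + 3 + 1

Repeatedly subtract the largest Fibonacci number that fits:
610 ≤ 614 < 987, so take 610; remainder 4
3 ≤ 4 < 5, so take 3; remainder 1
1 ≤ 1 < 2, so take 1; remainder 0
So 614 = 610 + 3 + 1, with no two terms consecutive in the sequence.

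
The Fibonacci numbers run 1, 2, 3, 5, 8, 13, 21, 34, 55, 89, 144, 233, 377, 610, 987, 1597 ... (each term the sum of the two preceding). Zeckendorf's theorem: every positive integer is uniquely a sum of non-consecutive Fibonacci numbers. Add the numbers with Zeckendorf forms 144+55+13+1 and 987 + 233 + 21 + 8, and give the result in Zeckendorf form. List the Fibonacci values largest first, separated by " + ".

The two numbers are 213 and 1249, so their sum is 1462.
Repeatedly subtract the largest Fibonacci number that fits:
1462 − 987 = 475
475 − 377 = 98
98 − 89 = 9
9 − 8 = 1
1 − 1 = 0

987 + 377 + 89 + 8 + 1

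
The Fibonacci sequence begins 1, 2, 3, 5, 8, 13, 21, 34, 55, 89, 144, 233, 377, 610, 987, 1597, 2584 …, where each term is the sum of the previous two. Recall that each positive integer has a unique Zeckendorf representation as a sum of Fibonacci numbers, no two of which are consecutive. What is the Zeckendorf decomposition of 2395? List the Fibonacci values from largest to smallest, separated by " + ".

1597 + 610 + 144 + 34 + 8 + 2

Repeatedly subtract the largest Fibonacci number that fits:
2395 − 1597 = 798
798 − 610 = 188
188 − 144 = 44
44 − 34 = 10
10 − 8 = 2
2 − 2 = 0
So 2395 = 1597 + 610 + 144 + 34 + 8 + 2, with no two terms consecutive in the sequence.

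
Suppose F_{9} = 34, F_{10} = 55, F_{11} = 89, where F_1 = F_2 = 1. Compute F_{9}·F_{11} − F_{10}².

34·89 − 55² = 3026 − 3025 = 1. (Cassini's identity: F_{k−1}F_{k+1} − F_k² = (−1)^k.)

1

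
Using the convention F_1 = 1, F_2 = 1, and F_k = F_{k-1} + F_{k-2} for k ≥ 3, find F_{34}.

Iterating the recurrence up to F_{26} = 121393 and F_{25} = 75025:
F_{27} = F_{26} + F_{25} = 121393 + 75025 = 196418
F_{28} = F_{27} + F_{26} = 196418 + 121393 = 317811
F_{29} = F_{28} + F_{27} = 317811 + 196418 = 514229
F_{30} = F_{29} + F_{28} = 514229 + 317811 = 832040
F_{31} = F_{30} + F_{29} = 832040 + 514229 = 1346269
F_{32} = F_{31} + F_{30} = 1346269 + 832040 = 2178309
F_{33} = F_{32} + F_{31} = 2178309 + 1346269 = 3524578
F_{34} = F_{33} + F_{32} = 3524578 + 2178309 = 5702887

5702887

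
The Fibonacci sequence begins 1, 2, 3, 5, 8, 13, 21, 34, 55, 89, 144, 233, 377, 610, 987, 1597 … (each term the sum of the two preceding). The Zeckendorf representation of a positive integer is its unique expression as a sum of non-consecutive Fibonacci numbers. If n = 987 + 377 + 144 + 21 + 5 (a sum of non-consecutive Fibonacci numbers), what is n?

987 + 377 + 144 + 21 + 5 = 1534.

1534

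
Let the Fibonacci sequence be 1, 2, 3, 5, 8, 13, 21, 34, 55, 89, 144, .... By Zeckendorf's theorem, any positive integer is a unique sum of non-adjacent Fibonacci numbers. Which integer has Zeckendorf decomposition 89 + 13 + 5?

89 + 13 + 5 = 107.

107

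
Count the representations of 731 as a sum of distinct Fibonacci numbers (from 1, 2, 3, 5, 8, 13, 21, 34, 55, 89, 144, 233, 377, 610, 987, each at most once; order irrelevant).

Each representation comes from the Zeckendorf form by replacing some F_k with F_{k−1} + F_{k−2} where possible.
731 = 610+89+21+8+3 = 610+89+21+8+2+1 = 610+55+34+21+8+3 = 377+233+89+21+8+3 = … (16 more), for 20 in all.

20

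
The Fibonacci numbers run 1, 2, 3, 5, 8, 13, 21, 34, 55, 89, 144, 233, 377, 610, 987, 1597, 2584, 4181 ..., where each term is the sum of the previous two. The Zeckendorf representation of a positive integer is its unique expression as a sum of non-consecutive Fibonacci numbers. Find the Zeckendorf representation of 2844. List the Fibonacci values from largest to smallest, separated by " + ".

2584 + 233 + 21 + 5 + 1

2844 − 2584 = 260
260 − 233 = 27
27 − 21 = 6
6 − 5 = 1
1 − 1 = 0
So 2844 = 2584 + 233 + 21 + 5 + 1, with no two terms consecutive in the sequence.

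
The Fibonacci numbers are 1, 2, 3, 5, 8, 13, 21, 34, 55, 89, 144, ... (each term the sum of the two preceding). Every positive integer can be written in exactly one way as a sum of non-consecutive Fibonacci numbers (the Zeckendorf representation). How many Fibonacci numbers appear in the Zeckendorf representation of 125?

3

125: greatest Fibonacci not exceeding it is 89, leaving 36
36: greatest Fibonacci not exceeding it is 34, leaving 2
2: greatest Fibonacci not exceeding it is 2, leaving 0
125 = 89 + 34 + 2, which has 3 terms.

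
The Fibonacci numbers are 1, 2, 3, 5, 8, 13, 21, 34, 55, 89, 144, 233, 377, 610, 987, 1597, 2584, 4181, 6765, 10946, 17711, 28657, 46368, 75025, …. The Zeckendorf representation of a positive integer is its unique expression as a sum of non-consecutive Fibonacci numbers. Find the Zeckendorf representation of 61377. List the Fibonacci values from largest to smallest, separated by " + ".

46368 + 10946 + 2584 + 987 + 377 + 89 + 21 + 5

61377: greatest Fibonacci not exceeding it is 46368, leaving 15009
15009: greatest Fibonacci not exceeding it is 10946, leaving 4063
4063: greatest Fibonacci not exceeding it is 2584, leaving 1479
1479: greatest Fibonacci not exceeding it is 987, leaving 492
492: greatest Fibonacci not exceeding it is 377, leaving 115
115: greatest Fibonacci not exceeding it is 89, leaving 26
26: greatest Fibonacci not exceeding it is 21, leaving 5
5: greatest Fibonacci not exceeding it is 5, leaving 0
So 61377 = 46368 + 10946 + 2584 + 987 + 377 + 89 + 21 + 5, with no two terms consecutive in the sequence.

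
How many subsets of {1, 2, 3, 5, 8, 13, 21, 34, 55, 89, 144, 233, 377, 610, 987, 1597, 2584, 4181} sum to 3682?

30

3682 = 2584+987+89+21+1 = 2584+987+89+13+8+1 = 2584+987+55+34+21+1 = … (27 more), for 30 in all.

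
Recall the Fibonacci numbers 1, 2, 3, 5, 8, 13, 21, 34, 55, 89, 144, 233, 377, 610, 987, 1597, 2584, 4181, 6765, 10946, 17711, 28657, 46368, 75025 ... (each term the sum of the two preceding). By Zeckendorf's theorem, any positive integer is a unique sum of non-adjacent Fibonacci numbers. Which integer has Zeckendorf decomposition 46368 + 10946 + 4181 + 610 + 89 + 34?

46368 + 10946 + 4181 + 610 + 89 + 34 = 62228.

62228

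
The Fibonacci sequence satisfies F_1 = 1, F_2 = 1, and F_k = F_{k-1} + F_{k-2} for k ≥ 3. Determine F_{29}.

Iterating the recurrence up to F_{25} = 75025 and F_{24} = 46368:
F_{26} = F_{25} + F_{24} = 75025 + 46368 = 121393
F_{27} = F_{26} + F_{25} = 121393 + 75025 = 196418
F_{28} = F_{27} + F_{26} = 196418 + 121393 = 317811
F_{29} = F_{28} + F_{27} = 317811 + 196418 = 514229

514229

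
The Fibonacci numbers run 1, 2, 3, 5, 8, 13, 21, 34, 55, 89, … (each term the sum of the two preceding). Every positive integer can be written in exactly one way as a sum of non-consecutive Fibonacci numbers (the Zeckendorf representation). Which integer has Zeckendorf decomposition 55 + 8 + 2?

65

55 + 8 + 2 = 65.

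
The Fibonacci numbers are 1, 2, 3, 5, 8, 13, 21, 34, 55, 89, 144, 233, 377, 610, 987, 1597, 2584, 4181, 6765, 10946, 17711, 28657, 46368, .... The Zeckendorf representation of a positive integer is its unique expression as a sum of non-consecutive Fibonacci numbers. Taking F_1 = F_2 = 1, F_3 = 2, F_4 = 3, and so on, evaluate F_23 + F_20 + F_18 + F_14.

F_23 + F_20 + F_18 + F_14 = 28657 + 6765 + 2584 + 377 = 38383.

38383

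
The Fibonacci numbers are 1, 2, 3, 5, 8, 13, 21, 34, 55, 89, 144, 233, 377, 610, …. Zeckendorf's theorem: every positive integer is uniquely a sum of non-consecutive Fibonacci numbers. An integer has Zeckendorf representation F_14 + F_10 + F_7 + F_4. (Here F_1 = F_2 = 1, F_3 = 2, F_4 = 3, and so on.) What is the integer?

F_14 + F_10 + F_7 + F_4 = 377 + 55 + 13 + 3 = 448.

448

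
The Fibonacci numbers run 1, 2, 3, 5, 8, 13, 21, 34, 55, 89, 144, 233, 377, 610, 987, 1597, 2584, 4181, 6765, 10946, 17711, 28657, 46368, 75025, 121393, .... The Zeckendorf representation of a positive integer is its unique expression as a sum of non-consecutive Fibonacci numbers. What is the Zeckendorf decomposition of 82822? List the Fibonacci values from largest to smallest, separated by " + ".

75025 + 6765 + 987 + 34 + 8 + 3

Greedy algorithm:
subtract 75025 from 82822: 7797 remains
subtract 6765 from 7797: 1032 remains
subtract 987 from 1032: 45 remains
subtract 34 from 45: 11 remains
subtract 8 from 11: 3 remains
subtract 3 from 3: 0 remains
So 82822 = 75025 + 6765 + 987 + 34 + 8 + 3, with no two terms consecutive in the sequence.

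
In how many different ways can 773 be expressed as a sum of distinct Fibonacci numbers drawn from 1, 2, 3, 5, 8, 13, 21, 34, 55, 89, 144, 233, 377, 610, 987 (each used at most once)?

Each representation comes from the Zeckendorf form by replacing some F_k with F_{k−1} + F_{k−2} where possible.
773 = 610+144+13+5+1 = 610+144+13+3+2+1 = 610+89+55+13+5+1 = 377+233+144+13+5+1 = 610+144+8+5+3+2+1 = … (13 more), for 18 in all.

18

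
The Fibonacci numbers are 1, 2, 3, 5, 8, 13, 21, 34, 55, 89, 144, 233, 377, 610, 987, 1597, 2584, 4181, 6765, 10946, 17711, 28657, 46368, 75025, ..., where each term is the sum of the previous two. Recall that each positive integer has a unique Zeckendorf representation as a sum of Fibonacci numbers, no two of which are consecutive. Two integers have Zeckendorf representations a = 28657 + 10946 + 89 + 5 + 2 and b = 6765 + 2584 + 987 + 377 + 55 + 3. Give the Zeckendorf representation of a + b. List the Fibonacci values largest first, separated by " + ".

46368 + 2584 + 987 + 377 + 144 + 8 + 2

The two numbers are 39699 and 10771, so their sum is 50470.
46368 ≤ 50470 < 75025, so take 46368; remainder 4102
2584 ≤ 4102 < 4181, so take 2584; remainder 1518
987 ≤ 1518 < 1597, so take 987; remainder 531
377 ≤ 531 < 610, so take 377; remainder 154
144 ≤ 154 < 233, so take 144; remainder 10
8 ≤ 10 < 13, so take 8; remainder 2
2 ≤ 2 < 3, so take 2; remainder 0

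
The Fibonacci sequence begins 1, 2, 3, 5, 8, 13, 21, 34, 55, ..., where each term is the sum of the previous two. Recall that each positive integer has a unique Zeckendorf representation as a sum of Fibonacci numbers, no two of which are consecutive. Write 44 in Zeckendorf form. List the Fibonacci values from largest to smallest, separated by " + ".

34 + 8 + 2

largest Fibonacci ≤ 44 is 34; 44 − 34 = 10
largest Fibonacci ≤ 10 is 8; 10 − 8 = 2
largest Fibonacci ≤ 2 is 2; 2 − 2 = 0
So 44 = 34 + 8 + 2, with no two terms consecutive in the sequence.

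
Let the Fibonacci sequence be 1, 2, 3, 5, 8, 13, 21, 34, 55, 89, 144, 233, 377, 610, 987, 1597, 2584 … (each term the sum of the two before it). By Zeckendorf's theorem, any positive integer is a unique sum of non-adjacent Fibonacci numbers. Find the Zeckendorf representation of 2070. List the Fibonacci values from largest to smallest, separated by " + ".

1597 + 377 + 89 + 5 + 2

1597 ≤ 2070 < 2584, so take 1597; remainder 473
377 ≤ 473 < 610, so take 377; remainder 96
89 ≤ 96 < 144, so take 89; remainder 7
5 ≤ 7 < 8, so take 5; remainder 2
2 ≤ 2 < 3, so take 2; remainder 0
So 2070 = 1597 + 377 + 89 + 5 + 2, with no two terms consecutive in the sequence.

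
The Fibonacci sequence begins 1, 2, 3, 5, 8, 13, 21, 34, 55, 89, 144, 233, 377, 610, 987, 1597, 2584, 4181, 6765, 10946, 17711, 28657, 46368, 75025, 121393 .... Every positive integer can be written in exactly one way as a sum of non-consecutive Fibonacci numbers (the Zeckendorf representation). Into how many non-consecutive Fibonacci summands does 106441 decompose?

106441: greatest Fibonacci not exceeding it is 75025, leaving 31416
31416: greatest Fibonacci not exceeding it is 28657, leaving 2759
2759: greatest Fibonacci not exceeding it is 2584, leaving 175
175: greatest Fibonacci not exceeding it is 144, leaving 31
31: greatest Fibonacci not exceeding it is 21, leaving 10
10: greatest Fibonacci not exceeding it is 8, leaving 2
2: greatest Fibonacci not exceeding it is 2, leaving 0
106441 = 75025 + 28657 + 2584 + 144 + 21 + 8 + 2, which has 7 terms.

7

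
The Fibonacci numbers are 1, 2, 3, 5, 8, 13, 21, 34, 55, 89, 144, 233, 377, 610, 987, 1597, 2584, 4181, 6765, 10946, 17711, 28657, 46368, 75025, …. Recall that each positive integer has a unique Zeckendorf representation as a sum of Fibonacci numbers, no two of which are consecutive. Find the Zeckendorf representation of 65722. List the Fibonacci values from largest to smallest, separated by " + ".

Greedily peel off the largest Fibonacci term at each step:
subtract 46368 from 65722: 19354 remains
subtract 17711 from 19354: 1643 remains
subtract 1597 from 1643: 46 remains
subtract 34 from 46: 12 remains
subtract 8 from 12: 4 remains
subtract 3 from 4: 1 remains
subtract 1 from 1: 0 remains
So 65722 = 46368 + 17711 + 1597 + 34 + 8 + 3 + 1, with no two terms consecutive in the sequence.

46368 + 17711 + 1597 + 34 + 8 + 3 + 1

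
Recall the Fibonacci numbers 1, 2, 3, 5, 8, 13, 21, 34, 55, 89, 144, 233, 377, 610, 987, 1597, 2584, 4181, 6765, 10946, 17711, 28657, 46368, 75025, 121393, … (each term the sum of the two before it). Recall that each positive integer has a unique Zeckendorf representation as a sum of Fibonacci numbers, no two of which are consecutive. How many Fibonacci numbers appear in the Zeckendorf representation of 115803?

Greedily peel off the largest Fibonacci term at each step:
115803: greatest Fibonacci not exceeding it is 75025, leaving 40778
40778: greatest Fibonacci not exceeding it is 28657, leaving 12121
12121: greatest Fibonacci not exceeding it is 10946, leaving 1175
1175: greatest Fibonacci not exceeding it is 987, leaving 188
188: greatest Fibonacci not exceeding it is 144, leaving 44
44: greatest Fibonacci not exceeding it is 34, leaving 10
10: greatest Fibonacci not exceeding it is 8, leaving 2
2: greatest Fibonacci not exceeding it is 2, leaving 0
115803 = 75025 + 28657 + 10946 + 987 + 144 + 34 + 8 + 2, which has 8 terms.

8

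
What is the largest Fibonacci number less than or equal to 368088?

317811 ≤ 368088 < 514229, so the largest Fibonacci number not exceeding 368088 is 317811.

317811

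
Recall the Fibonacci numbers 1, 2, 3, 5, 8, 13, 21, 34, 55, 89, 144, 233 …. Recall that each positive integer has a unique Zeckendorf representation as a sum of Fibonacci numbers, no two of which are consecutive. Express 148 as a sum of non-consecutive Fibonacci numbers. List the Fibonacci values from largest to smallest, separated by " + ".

144 + 3 + 1

Greedy algorithm:
148 − 144 = 4
4 − 3 = 1
1 − 1 = 0
So 148 = 144 + 3 + 1, with no two terms consecutive in the sequence.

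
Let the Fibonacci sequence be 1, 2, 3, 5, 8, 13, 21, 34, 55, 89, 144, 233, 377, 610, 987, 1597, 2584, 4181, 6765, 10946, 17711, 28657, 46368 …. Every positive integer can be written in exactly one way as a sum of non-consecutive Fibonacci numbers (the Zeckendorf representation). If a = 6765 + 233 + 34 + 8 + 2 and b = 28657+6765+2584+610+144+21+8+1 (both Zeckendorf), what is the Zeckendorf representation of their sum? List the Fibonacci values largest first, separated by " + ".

28657 + 10946 + 4181 + 1597 + 377 + 55 + 13 + 5 + 1

The two numbers are 7042 and 38790, so their sum is 45832.
Repeatedly subtract the largest Fibonacci number that fits:
take 28657 (≤ 45832); 45832 − 28657 = 17175
take 10946 (≤ 17175); 17175 − 10946 = 6229
take 4181 (≤ 6229); 6229 − 4181 = 2048
take 1597 (≤ 2048); 2048 − 1597 = 451
take 377 (≤ 451); 451 − 377 = 74
take 55 (≤ 74); 74 − 55 = 19
take 13 (≤ 19); 19 − 13 = 6
take 5 (≤ 6); 6 − 5 = 1
take 1 (≤ 1); 1 − 1 = 0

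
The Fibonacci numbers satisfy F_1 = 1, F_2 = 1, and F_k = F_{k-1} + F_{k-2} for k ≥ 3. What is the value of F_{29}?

Iterating the recurrence up to F_{23} = 28657 and F_{22} = 17711:
F_{24} = F_{23} + F_{22} = 28657 + 17711 = 46368
F_{25} = F_{24} + F_{23} = 46368 + 28657 = 75025
F_{26} = F_{25} + F_{24} = 75025 + 46368 = 121393
F_{27} = F_{26} + F_{25} = 121393 + 75025 = 196418
F_{28} = F_{27} + F_{26} = 196418 + 121393 = 317811
F_{29} = F_{28} + F_{27} = 317811 + 196418 = 514229

514229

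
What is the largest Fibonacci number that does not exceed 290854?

196418 ≤ 290854 < 317811, so the largest Fibonacci number not exceeding 290854 is 196418.

196418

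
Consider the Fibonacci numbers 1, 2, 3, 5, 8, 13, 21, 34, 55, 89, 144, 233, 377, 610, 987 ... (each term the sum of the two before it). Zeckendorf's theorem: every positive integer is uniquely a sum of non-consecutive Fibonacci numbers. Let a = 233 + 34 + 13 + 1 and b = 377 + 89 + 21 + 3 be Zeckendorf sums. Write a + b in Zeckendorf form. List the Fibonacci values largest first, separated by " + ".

The two numbers are 281 and 490, so their sum is 771.
take 610 (≤ 771); 771 − 610 = 161
take 144 (≤ 161); 161 − 144 = 17
take 13 (≤ 17); 17 − 13 = 4
take 3 (≤ 4); 4 − 3 = 1
take 1 (≤ 1); 1 − 1 = 0

610 + 144 + 13 + 3 + 1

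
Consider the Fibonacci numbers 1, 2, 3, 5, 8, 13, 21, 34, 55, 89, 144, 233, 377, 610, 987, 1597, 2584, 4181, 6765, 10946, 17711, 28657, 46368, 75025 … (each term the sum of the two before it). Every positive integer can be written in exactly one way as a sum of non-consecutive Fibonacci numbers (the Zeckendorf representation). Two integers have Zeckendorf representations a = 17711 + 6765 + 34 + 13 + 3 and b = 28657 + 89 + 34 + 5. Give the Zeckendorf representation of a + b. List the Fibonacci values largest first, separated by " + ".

46368 + 6765 + 144 + 34

The two numbers are 24526 and 28785, so their sum is 53311.
subtract 46368 from 53311: 6943 remains
subtract 6765 from 6943: 178 remains
subtract 144 from 178: 34 remains
subtract 34 from 34: 0 remains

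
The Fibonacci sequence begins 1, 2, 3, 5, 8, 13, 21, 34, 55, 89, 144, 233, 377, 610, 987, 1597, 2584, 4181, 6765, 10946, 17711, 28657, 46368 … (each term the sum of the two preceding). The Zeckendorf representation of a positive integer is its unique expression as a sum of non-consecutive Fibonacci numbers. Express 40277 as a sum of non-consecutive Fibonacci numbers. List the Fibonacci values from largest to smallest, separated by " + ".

28657 ≤ 40277 < 46368, so take 28657; remainder 11620
10946 ≤ 11620 < 17711, so take 10946; remainder 674
610 ≤ 674 < 987, so take 610; remainder 64
55 ≤ 64 < 89, so take 55; remainder 9
8 ≤ 9 < 13, so take 8; remainder 1
1 ≤ 1 < 2, so take 1; remainder 0
So 40277 = 28657 + 10946 + 610 + 55 + 8 + 1, with no two terms consecutive in the sequence.

28657 + 10946 + 610 + 55 + 8 + 1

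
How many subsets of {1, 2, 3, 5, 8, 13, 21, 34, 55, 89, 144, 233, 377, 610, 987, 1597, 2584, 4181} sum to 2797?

Each representation comes from the Zeckendorf form by replacing some F_k with F_{k−1} + F_{k−2} where possible.
2797 = 2584+144+55+13+1 = 2584+144+55+8+5+1 = 2584+144+34+21+13+1 = … (27 more), for 30 in all.

30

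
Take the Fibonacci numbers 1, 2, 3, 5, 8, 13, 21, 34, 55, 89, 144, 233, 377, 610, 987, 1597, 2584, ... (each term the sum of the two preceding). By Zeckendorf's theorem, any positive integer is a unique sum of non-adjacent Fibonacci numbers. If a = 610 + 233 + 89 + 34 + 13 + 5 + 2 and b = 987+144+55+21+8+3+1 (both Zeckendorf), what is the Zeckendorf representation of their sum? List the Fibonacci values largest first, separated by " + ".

1597 + 377 + 144 + 55 + 21 + 8 + 3

The two numbers are 986 and 1219, so their sum is 2205.
Greedy algorithm:
2205: greatest Fibonacci not exceeding it is 1597, leaving 608
608: greatest Fibonacci not exceeding it is 377, leaving 231
231: greatest Fibonacci not exceeding it is 144, leaving 87
87: greatest Fibonacci not exceeding it is 55, leaving 32
32: greatest Fibonacci not exceeding it is 21, leaving 11
11: greatest Fibonacci not exceeding it is 8, leaving 3
3: greatest Fibonacci not exceeding it is 3, leaving 0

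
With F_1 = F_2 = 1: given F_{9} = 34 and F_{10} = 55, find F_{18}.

2584

By the doubling identity F_{2k} = F_k(2F_{k+1} − F_k): F_{18} = 34·(2·55 − 34) = 34·76 = 2584.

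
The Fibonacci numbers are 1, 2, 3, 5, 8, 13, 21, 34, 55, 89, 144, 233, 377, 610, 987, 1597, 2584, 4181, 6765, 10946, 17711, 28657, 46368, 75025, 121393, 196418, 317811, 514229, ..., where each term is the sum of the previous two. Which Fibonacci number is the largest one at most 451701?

317811 ≤ 451701 < 514229, so the largest Fibonacci number not exceeding 451701 is 317811.

317811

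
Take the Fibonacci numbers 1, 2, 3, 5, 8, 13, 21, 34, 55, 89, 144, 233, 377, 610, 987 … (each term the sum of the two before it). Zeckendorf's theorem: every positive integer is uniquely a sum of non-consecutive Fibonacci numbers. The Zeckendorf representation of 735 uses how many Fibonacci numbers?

subtract 610 from 735: 125 remains
subtract 89 from 125: 36 remains
subtract 34 from 36: 2 remains
subtract 2 from 2: 0 remains
735 = 610 + 89 + 34 + 2, which has 4 terms.

4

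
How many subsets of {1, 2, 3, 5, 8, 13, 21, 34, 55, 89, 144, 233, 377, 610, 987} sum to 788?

16

788 = 610+144+34 = 610+144+21+13 = 610+89+55+34 = 377+233+144+34 = 610+144+21+8+5 = … (11 more), for 16 in all.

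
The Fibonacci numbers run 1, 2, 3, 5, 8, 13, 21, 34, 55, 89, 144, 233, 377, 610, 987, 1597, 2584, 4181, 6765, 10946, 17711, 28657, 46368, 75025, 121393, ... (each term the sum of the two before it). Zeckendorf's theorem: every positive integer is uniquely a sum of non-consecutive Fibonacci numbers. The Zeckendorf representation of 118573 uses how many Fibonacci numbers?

118573: greatest Fibonacci not exceeding it is 75025, leaving 43548
43548: greatest Fibonacci not exceeding it is 28657, leaving 14891
14891: greatest Fibonacci not exceeding it is 10946, leaving 3945
3945: greatest Fibonacci not exceeding it is 2584, leaving 1361
1361: greatest Fibonacci not exceeding it is 987, leaving 374
374: greatest Fibonacci not exceeding it is 233, leaving 141
141: greatest Fibonacci not exceeding it is 89, leaving 52
52: greatest Fibonacci not exceeding it is 34, leaving 18
18: greatest Fibonacci not exceeding it is 13, leaving 5
5: greatest Fibonacci not exceeding it is 5, leaving 0
118573 = 75025 + 28657 + 10946 + 2584 + 987 + 233 + 89 + 34 + 13 + 5, which has 10 terms.

10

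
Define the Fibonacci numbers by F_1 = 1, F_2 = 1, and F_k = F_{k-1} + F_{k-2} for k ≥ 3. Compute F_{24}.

Iterating the recurrence up to F_{20} = 6765 and F_{19} = 4181:
F_{21} = F_{20} + F_{19} = 6765 + 4181 = 10946
F_{22} = F_{21} + F_{20} = 10946 + 6765 = 17711
F_{23} = F_{22} + F_{21} = 17711 + 10946 = 28657
F_{24} = F_{23} + F_{22} = 28657 + 17711 = 46368

46368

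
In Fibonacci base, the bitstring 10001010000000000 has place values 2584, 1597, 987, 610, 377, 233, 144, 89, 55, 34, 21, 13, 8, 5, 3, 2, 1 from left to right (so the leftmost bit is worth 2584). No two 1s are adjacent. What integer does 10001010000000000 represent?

Summing the place values of the 1 bits: 2584 + 377 + 144 = 3105.

3105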